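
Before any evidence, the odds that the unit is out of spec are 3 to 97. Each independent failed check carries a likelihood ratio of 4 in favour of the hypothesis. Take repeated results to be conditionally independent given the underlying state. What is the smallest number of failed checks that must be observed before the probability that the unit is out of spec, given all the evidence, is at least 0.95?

5

Prior odds = 3/97.
Likelihood ratio per failed check = 4.
Target posterior odds = 0.95/0.05 = 19.
Require 4ⁿ ≥ 19 ÷ (3/97) = 1843/3.
4⁴ = 256 falls short of 1843/3 but 4⁵ = 1024 reaches it, so n = 5.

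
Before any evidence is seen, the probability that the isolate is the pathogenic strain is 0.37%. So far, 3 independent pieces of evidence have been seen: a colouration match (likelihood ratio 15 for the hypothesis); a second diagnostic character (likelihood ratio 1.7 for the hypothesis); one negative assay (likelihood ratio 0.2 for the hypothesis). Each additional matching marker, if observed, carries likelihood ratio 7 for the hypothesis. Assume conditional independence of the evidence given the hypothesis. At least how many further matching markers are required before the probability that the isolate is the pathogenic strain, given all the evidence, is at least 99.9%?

Prior odds = 0.0037/0.9963 = 37/9963.
Combined Bayes factor of the evidence already in hand = 15 × 1.7 × 0.2 = 5.1.
Odds after that evidence = (37/9963) × 5.1 = 629/33210.
Target odds = 0.999/0.001 = 999.
Need 7ⁿ ≥ 999 ÷ (629/33210) = 896670/17.
7⁵ = 16807 falls short of 896670/17 but 7⁶ = 117649 reaches it, so n = 6.

6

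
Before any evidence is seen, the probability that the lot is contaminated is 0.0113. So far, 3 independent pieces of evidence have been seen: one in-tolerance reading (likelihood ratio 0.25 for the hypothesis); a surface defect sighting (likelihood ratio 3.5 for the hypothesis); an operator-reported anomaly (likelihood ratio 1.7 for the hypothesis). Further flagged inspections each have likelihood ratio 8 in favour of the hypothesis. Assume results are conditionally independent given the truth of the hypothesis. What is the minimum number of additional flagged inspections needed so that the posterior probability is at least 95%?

4

Prior odds = 0.0113/0.9887 = 113/9887.
Combined Bayes factor of the evidence already in hand = 0.25 × 3.5 × 1.7 = 1.4875.
Odds after that evidence = (113/9887) × 1.4875 = 13447/790960.
Target odds = 0.95/0.05 = 19.
Need 8ⁿ ≥ 19 ÷ (13447/790960) = 15028240/13447.
8³ = 512 falls short of 15028240/13447 but 8⁴ = 4096 reaches it, so n = 4.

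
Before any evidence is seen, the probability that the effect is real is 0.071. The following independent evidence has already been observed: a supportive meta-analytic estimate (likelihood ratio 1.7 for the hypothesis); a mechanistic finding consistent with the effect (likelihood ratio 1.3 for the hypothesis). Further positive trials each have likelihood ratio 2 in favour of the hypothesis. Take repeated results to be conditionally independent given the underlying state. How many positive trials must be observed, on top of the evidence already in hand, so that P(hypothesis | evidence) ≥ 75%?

5

Prior odds = 0.071/0.929 = 71/929.
Combined Bayes factor of the evidence already in hand = 1.7 × 1.3 = 2.21.
Odds after that evidence = (71/929) × 2.21 = 15691/92900.
Target odds = 0.75/0.25 = 3.
Need 2ⁿ ≥ 3 ÷ (15691/92900) = 278700/15691.
2⁴ = 16 falls short of 278700/15691 but 2⁵ = 32 reaches it, so n = 5.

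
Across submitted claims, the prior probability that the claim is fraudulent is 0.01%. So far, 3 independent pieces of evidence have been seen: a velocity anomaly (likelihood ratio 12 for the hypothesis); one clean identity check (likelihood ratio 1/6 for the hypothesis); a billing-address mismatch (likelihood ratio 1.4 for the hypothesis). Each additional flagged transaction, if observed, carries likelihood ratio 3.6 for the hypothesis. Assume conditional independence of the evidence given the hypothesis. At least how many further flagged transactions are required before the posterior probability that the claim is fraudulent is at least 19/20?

9

Prior odds = 0.0001/0.9999 = 1/9999.
Combined Bayes factor of the evidence already in hand = 12 × (1/6) × 1.4 = 2.8.
Odds after that evidence = (1/9999) × 2.8 = 14/49995.
Target odds = 0.95/0.05 = 19.
Need 3.6ⁿ ≥ 19 ÷ (14/49995) = 949905/14.
3.6⁸ ≈28211.1 falls short of 949905/14 but 3.6⁹ ≈101560 reaches it, so n = 9.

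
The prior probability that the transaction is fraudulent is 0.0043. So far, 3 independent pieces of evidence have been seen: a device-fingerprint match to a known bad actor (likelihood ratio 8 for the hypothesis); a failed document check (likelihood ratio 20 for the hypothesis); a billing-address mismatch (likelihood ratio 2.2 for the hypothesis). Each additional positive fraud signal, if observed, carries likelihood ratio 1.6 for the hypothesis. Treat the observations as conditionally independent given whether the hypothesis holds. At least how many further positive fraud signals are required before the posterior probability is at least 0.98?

Prior odds = 0.0043/0.9957 = 43/9957.
Combined Bayes factor of the evidence already in hand = 8 × 20 × 2.2 = 352.
Odds after that evidence = (43/9957) × 352 = 15136/9957.
Target odds = 0.98/0.02 = 49.
Need 1.6ⁿ ≥ 49 ÷ (15136/9957) = 487893/15136.
1.6⁷ = 2097152/78125 falls short of 487893/15136 but 1.6⁸ = 16777216/390625 reaches it, so n = 8.

8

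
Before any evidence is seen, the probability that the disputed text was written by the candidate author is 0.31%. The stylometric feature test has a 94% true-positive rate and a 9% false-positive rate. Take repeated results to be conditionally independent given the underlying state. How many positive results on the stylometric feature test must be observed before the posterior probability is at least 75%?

3

Prior odds: 0.0031 ÷ 0.9969 = 31/9969.
Likelihood ratio of a positive result = 0.94/0.09 = 94/9.
Target odds: 0.75 ÷ 0.25 = 3.
Require (94/9)ⁿ ≥ 3 ÷ (31/9969) = 29907/31.
(94/9)² = 8836/81 falls short of 29907/31 but (94/9)³ = 830584/729 reaches it, so n = 3.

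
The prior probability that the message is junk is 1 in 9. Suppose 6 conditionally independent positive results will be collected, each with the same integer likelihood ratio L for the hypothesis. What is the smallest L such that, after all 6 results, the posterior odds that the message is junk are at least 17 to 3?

2

Prior odds = (1/9)/(8/9) = 0.125.
Target odds = 17/3.
Need L⁶ ≥ 17/3 ÷ 0.125 = 136/3.
1⁶ = 1 < 136/3 ≤ 64 = 2⁶, so L = 2.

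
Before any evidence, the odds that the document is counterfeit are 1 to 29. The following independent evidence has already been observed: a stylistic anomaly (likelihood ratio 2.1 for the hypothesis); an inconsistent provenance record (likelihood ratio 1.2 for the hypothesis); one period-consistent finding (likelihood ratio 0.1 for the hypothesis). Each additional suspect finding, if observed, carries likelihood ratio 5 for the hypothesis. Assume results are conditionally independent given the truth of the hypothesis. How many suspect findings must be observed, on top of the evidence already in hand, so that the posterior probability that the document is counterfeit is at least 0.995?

Prior odds = 1/29.
Combined Bayes factor of the evidence already in hand = 2.1 × 1.2 × 0.1 = 0.252.
Odds after that evidence = (1/29) × 0.252 = 63/7250.
Target odds = 0.995/0.005 = 199.
Need 5ⁿ ≥ 199 ÷ (63/7250) = 1442750/63.
5⁶ = 15625 falls short of 1442750/63 but 5⁷ = 78125 reaches it, so n = 7.

7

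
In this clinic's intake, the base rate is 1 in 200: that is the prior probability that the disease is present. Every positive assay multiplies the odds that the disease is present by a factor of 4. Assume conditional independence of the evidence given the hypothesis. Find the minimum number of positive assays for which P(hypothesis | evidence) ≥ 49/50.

Prior odds: 0.005 ÷ 0.995 = 1/199.
Likelihood ratio per positive assay = 4.
Target posterior odds = 0.98/0.02 = 49.
Need (1/199) × 4ⁿ ≥ 49, i.e. 4ⁿ ≥ 9751.
4⁶ = 4096 falls short of 9751 but 4⁷ = 16384 reaches it, so n = 7.

7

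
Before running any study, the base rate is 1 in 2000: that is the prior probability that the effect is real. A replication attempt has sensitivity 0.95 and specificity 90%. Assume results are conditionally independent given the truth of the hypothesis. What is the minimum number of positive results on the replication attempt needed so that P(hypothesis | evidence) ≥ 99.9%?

Prior odds: 0.0005 ÷ 0.9995 = 1/1999.
False-positive rate = 1 − 0.9 = 0.1; likelihood ratio of a positive = 0.95/0.1 = 9.5.
Target posterior odds = 0.999/0.001 = 999.
Need (1/1999) × 9.5ⁿ ≥ 999, i.e. 9.5ⁿ ≥ 1997001.
9.5⁶ = 47045881/64 falls short of 1997001 but 9.5⁷ = 893871739/128 reaches it, so n = 7.

7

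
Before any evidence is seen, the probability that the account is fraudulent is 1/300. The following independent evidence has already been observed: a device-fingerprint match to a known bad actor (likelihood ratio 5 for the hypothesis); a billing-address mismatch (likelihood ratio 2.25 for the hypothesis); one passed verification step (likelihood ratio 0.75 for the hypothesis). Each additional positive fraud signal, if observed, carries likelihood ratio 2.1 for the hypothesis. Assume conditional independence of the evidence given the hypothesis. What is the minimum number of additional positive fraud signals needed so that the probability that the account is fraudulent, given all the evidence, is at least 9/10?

8

Prior odds = (1/300)/(299/300) = 1/299.
Combined Bayes factor of the evidence already in hand = 5 × 2.25 × 0.75 = 8.4375.
Odds after that evidence = (1/299) × 8.4375 = 135/4784.
Target odds = 0.9/0.1 = 9.
Need 2.1ⁿ ≥ 9 ÷ (135/4784) = 4784/15.
2.1⁷ ≈180.109 falls short of 4784/15 but 2.1⁸ ≈378.229 reaches it, so n = 8.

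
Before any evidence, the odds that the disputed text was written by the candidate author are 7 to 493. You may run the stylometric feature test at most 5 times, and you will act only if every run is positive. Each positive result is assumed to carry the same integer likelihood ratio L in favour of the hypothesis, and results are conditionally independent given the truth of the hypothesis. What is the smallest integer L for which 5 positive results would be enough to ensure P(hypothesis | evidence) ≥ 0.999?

Prior odds = 7/493.
Target odds = 0.999/0.001 = 999.
Need L⁵ ≥ 999 ÷ (7/493) = 492507/7.
9⁵ = 59049 < 492507/7 ≤ 100000 = 10⁵, so L = 10.

10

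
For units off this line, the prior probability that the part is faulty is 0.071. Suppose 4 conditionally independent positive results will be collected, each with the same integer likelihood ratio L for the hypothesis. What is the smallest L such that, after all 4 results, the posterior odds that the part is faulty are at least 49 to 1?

6

Prior odds = 0.071/0.929 = 71/929.
Target odds = 49.
Need L⁴ ≥ 49 ÷ (71/929) = 45521/71.
5⁴ = 625 < 45521/71 ≤ 1296 = 6⁴, so L = 6.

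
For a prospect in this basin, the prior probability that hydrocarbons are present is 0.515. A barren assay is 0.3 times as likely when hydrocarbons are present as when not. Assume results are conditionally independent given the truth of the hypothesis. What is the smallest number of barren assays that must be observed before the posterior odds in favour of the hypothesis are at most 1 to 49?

4

Prior odds = 0.515/0.485 = 103/97.
Likelihood ratio per barren assay = 0.3.
Target odds = 1/49.
Need (103/97) × 0.3ⁿ ≤ 1/49, i.e. 0.3ⁿ ≤ 97/5047.
0.3³ = 0.027 is still above 97/5047 but 0.3⁴ = 0.0081 is at or below it, so n = 4.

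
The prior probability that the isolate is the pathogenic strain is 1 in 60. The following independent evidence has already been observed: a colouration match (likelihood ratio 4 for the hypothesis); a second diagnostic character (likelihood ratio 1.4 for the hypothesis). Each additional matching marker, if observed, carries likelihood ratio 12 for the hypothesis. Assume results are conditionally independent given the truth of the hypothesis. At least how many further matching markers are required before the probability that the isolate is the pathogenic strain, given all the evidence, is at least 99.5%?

4

Prior odds = (1/60)/(59/60) = 1/59.
Combined Bayes factor of the evidence already in hand = 4 × 1.4 = 5.6.
Odds after that evidence = (1/59) × 5.6 = 28/295.
Target odds = 0.995/0.005 = 199.
Need 12ⁿ ≥ 199 ÷ (28/295) = 58705/28.
12³ = 1728 falls short of 58705/28 but 12⁴ = 20736 reaches it, so n = 4.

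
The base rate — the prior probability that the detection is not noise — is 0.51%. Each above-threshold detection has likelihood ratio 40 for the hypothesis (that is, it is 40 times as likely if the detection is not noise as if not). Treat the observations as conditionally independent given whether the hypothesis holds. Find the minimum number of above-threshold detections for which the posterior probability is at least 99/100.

3

Prior odds = 0.0051/0.9949 = 51/9949.
Likelihood ratio per above-threshold detection = 40.
Target odds: 0.99 ÷ 0.01 = 99.
Require 40ⁿ ≥ 99 ÷ (51/9949) = 328317/17.
40² = 1600 falls short of 328317/17 but 40³ = 64000 reaches it, so n = 3.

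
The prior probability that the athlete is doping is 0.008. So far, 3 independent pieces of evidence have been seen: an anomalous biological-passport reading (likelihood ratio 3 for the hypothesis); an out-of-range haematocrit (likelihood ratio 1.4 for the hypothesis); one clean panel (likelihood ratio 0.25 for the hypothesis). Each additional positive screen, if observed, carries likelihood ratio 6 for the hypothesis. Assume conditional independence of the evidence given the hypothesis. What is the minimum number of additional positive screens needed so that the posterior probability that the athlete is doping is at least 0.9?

4

Prior odds = 0.008/0.992 = 1/124.
Combined Bayes factor of the evidence already in hand = 3 × 1.4 × 0.25 = 1.05.
Odds after that evidence = (1/124) × 1.05 = 21/2480.
Target odds = 0.9/0.1 = 9.
Need 6ⁿ ≥ 9 ÷ (21/2480) = 7440/7.
6³ = 216 falls short of 7440/7 but 6⁴ = 1296 reaches it, so n = 4.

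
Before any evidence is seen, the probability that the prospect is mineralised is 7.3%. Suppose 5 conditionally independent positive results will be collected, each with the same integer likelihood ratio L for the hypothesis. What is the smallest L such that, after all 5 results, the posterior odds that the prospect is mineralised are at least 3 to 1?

3

Prior odds = 0.073/0.927 = 73/927.
Target odds = 3.
Need L⁵ ≥ 3 ÷ (73/927) = 2781/73.
2⁵ = 32 < 2781/73 ≤ 243 = 3⁵, so L = 3.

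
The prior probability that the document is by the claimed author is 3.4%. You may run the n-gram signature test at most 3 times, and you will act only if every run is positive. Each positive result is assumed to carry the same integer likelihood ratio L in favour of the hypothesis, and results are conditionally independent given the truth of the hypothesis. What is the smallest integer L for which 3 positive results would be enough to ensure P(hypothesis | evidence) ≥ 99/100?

Prior odds = 0.034/0.966 = 17/483.
Target odds = 0.99/0.01 = 99.
Need L³ ≥ 99 ÷ (17/483) = 47817/17.
14³ = 2744 < 47817/17 ≤ 3375 = 15³, so L = 15.

15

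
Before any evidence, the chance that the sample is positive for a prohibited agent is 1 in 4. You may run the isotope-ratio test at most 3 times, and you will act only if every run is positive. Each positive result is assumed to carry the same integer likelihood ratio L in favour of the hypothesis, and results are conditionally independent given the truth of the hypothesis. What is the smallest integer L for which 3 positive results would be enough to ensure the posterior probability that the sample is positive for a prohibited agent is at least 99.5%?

9

Prior odds = 0.25/0.75 = 1/3.
Target odds = 0.995/0.005 = 199.
Need L³ ≥ 199 ÷ (1/3) = 597.
8³ = 512 < 597 ≤ 729 = 9³, so L = 9.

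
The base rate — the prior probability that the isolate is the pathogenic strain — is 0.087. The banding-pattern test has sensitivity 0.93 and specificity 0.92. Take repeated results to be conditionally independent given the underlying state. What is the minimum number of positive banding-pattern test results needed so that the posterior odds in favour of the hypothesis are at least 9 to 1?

2

Prior odds = 0.087/0.913 = 87/913.
False-positive rate = 1 − 0.92 = 0.08; likelihood ratio of a positive = 0.93/0.08 = 11.625.
Target odds = 9.
Require 11.625ⁿ ≥ 9 ÷ (87/913) = 2739/29.
11.625¹ = 11.625 falls short of 2739/29 but 11.625² = 135.140625 reaches it, so n = 2.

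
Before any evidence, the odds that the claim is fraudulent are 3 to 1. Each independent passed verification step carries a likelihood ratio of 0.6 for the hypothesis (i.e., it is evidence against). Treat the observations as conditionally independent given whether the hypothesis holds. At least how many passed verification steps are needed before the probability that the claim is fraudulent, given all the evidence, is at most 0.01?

Prior odds = 3.
Likelihood ratio per passed verification step = 0.6.
Target posterior odds = 0.01/0.99 = 1/99.
Need 3 × 0.6ⁿ ≤ 1/99, i.e. 0.6ⁿ ≤ 1/297.
0.6¹¹ = 177147/48828125 is still above 1/297 but 0.6¹² = 531441/244140625 is at or below it, so n = 12.

12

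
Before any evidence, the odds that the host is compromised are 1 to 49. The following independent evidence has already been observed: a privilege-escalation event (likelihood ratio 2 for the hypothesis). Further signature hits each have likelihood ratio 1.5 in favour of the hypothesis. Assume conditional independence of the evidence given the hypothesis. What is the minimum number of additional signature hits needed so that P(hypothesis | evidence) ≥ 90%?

Prior odds = 1/49.
Bayes factor of the evidence already in hand = 2.
Odds after that evidence = (1/49) × 2 = 2/49.
Target odds = 0.9/0.1 = 9.
Need 1.5ⁿ ≥ 9 ÷ (2/49) = 220.5.
1.5¹³ = 1594323/8192 falls short of 220.5 but 1.5¹⁴ = 4782969/16384 reaches it, so n = 14.

14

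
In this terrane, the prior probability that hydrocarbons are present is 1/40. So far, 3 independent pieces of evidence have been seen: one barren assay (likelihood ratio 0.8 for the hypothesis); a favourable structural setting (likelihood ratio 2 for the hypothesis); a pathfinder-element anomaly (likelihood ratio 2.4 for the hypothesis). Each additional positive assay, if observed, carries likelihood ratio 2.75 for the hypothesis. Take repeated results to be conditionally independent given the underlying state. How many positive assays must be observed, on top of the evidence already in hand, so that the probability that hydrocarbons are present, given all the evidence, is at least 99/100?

7

Prior odds = 0.025/0.975 = 1/39.
Combined Bayes factor of the evidence already in hand = 0.8 × 2 × 2.4 = 3.84.
Odds after that evidence = (1/39) × 3.84 = 32/325.
Target odds = 0.99/0.01 = 99.
Need 2.75ⁿ ≥ 99 ÷ (32/325) = 1005.46875.
2.75⁶ = 1771561/4096 falls short of 1005.46875 but 2.75⁷ = 19487171/16384 reaches it, so n = 7.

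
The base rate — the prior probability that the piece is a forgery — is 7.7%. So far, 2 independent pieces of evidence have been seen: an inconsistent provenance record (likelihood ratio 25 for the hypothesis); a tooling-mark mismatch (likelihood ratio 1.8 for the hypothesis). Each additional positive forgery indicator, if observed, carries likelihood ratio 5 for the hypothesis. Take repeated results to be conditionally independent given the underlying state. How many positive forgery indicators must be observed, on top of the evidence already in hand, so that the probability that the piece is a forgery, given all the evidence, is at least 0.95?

Prior odds = 0.077/0.923 = 77/923.
Combined Bayes factor of the evidence already in hand = 25 × 1.8 = 45.
Odds after that evidence = (77/923) × 45 = 3465/923.
Target odds = 0.95/0.05 = 19.
Need 5ⁿ ≥ 19 ÷ (3465/923) = 17537/3465.
5¹ = 5 falls short of 17537/3465 but 5² = 25 reaches it, so n = 2.

2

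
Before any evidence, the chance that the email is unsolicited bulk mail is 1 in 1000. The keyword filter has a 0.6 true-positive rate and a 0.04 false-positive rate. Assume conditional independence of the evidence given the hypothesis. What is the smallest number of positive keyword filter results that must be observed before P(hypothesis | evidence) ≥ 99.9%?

6

Prior odds = 0.001/0.999 = 1/999.
Likelihood ratio of a positive result = 0.6/0.04 = 15.
Target odds: 0.999 ÷ 0.001 = 999.
Require 15ⁿ ≥ 999 ÷ (1/999) = 998001.
15⁵ = 759375 falls short of 998001 but 15⁶ = 11390625 reaches it, so n = 6.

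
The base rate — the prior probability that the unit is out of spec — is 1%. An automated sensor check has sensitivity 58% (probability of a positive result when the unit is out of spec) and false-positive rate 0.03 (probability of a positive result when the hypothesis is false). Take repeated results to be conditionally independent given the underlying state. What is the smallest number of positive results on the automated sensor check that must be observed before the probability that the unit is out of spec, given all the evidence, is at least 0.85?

3

Prior odds = 0.01/0.99 = 1/99.
Likelihood ratio of a positive result = 0.58/0.03 = 58/3.
Target odds: 0.85 ÷ 0.15 = 17/3.
Require (58/3)ⁿ ≥ 17/3 ÷ (1/99) = 561.
(58/3)² = 3364/9 falls short of 561 but (58/3)³ = 195112/27 reaches it, so n = 3.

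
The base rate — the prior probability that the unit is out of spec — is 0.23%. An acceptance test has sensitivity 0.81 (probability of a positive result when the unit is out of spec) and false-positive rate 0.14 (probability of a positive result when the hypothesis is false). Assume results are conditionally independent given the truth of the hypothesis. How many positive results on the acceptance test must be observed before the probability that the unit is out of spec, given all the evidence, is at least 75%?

Prior odds = 0.0023/0.9977 = 23/9977.
Likelihood ratio of a positive result = 0.81/0.14 = 81/14.
Target odds: 0.75 ÷ 0.25 = 3.
Need (23/9977) × (81/14)ⁿ ≥ 3, i.e. (81/14)ⁿ ≥ 29931/23.
(81/14)⁴ = 43046721/38416 falls short of 29931/23 but (81/14)⁵ ≈6483.13 reaches it, so n = 5.

5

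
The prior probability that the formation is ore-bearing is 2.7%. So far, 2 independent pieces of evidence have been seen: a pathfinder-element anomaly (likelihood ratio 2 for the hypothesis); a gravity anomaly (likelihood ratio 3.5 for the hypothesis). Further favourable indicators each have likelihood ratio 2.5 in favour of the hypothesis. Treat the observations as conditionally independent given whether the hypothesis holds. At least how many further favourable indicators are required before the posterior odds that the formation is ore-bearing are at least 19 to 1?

Prior odds = 0.027/0.973 = 27/973.
Combined Bayes factor of the evidence already in hand = 2 × 3.5 = 7.
Odds after that evidence = (27/973) × 7 = 27/139.
Target odds = 19.
Need 2.5ⁿ ≥ 19 ÷ (27/139) = 2641/27.
2.5⁵ = 97.65625 falls short of 2641/27 but 2.5⁶ = 244.140625 reaches it, so n = 6.

6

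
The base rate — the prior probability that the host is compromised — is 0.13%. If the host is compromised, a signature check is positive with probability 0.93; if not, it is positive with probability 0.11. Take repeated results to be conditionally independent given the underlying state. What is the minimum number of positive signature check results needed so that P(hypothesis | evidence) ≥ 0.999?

7

Prior odds = 0.0013/0.9987 = 13/9987.
Likelihood ratio of a positive = 0.93/0.11 = 93/11.
Target posterior odds = 0.999/0.001 = 999.
Require (93/11)ⁿ ≥ 999 ÷ (13/9987) = 9977013/13.
(93/11)⁶ ≈365209 falls short of 9977013/13 but (93/11)⁷ ≈3.08768e+06 reaches it, so n = 7.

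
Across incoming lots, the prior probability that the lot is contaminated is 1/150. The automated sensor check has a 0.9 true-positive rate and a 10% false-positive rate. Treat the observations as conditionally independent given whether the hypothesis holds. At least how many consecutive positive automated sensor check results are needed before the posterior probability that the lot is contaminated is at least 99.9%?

Prior odds = (1/150)/(149/150) = 1/149.
Likelihood ratio of a positive result = 0.9/0.1 = 9.
Target posterior odds = 0.999/0.001 = 999.
Require 9ⁿ ≥ 999 ÷ (1/149) = 148851.
9⁵ = 59049 falls short of 148851 but 9⁶ = 531441 reaches it, so n = 6.

6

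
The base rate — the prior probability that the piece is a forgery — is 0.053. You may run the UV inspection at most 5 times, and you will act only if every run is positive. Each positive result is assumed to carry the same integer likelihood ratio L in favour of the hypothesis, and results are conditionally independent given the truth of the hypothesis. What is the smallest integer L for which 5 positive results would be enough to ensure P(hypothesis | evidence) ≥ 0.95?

Prior odds = 0.053/0.947 = 53/947.
Target odds = 0.95/0.05 = 19.
Need L⁵ ≥ 19 ÷ (53/947) = 17993/53.
3⁵ = 243 < 17993/53 ≤ 1024 = 4⁵, so L = 4.

4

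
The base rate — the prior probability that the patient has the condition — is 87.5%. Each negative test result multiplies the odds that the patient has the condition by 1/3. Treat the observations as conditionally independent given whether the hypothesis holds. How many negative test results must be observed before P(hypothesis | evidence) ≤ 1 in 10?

4

Prior odds = 0.875/0.125 = 7.
Likelihood ratio per negative test result = 1/3.
Target posterior odds = 0.1/0.9 = 1/9.
Require (1/3)ⁿ ≤ 1/9 ÷ 7 = 1/63.
(1/3)³ = 1/27 is still above 1/63 but (1/3)⁴ = 1/81 is at or below it, so n = 4.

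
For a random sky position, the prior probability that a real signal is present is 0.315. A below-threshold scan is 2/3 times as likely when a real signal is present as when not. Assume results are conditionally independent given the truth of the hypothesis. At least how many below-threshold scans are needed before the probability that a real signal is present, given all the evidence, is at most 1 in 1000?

Prior odds = 0.315/0.685 = 63/137.
Likelihood ratio per below-threshold scan = 2/3.
Target posterior odds = 0.001/0.999 = 1/999.
Require (2/3)ⁿ ≤ 1/999 ÷ (63/137) = 137/62937.
(2/3)¹⁵ = 32768/14348907 is still above 137/62937 but (2/3)¹⁶ = 65536/43046721 is at or below it, so n = 16.

16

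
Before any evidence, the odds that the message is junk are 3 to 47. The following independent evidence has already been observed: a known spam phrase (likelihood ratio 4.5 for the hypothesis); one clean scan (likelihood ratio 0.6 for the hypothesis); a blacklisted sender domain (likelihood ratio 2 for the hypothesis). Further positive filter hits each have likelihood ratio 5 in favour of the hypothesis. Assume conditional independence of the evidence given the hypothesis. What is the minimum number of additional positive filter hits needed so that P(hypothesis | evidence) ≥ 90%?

Prior odds = 3/47.
Combined Bayes factor of the evidence already in hand = 4.5 × 0.6 × 2 = 5.4.
Odds after that evidence = (3/47) × 5.4 = 81/235.
Target odds = 0.9/0.1 = 9.
Need 5ⁿ ≥ 9 ÷ (81/235) = 235/9.
5² = 25 falls short of 235/9 but 5³ = 125 reaches it, so n = 3.

3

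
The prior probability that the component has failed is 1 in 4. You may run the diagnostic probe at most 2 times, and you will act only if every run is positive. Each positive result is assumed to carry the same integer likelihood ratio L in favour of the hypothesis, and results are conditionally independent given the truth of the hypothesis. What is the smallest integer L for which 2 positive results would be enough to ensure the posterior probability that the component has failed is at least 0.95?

8

Prior odds = 0.25/0.75 = 1/3.
Target odds = 0.95/0.05 = 19.
Need L² ≥ 19 ÷ (1/3) = 57.
7² = 49 < 57 ≤ 64 = 8², so L = 8.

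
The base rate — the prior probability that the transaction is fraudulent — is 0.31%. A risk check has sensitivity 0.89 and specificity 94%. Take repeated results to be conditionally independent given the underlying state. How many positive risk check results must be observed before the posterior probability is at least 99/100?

Prior odds = 0.0031/0.9969 = 31/9969.
False-positive rate = 1 − 0.94 = 0.06; likelihood ratio of a positive = 0.89/0.06 = 89/6.
Target posterior odds = 0.99/0.01 = 99.
Need (31/9969) × (89/6)ⁿ ≥ 99, i.e. (89/6)ⁿ ≥ 986931/31.
(89/6)³ = 704969/216 falls short of 986931/31 but (89/6)⁴ = 62742241/1296 reaches it, so n = 4.

4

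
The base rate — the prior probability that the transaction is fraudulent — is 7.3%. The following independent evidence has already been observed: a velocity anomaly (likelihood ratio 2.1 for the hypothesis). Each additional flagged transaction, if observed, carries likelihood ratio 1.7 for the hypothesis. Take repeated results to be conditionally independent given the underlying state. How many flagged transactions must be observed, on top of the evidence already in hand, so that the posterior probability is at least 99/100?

13

Prior odds = 0.073/0.927 = 73/927.
Bayes factor of the evidence already in hand = 2.1.
Odds after that evidence = (73/927) × 2.1 = 511/3090.
Target odds = 0.99/0.01 = 99.
Need 1.7ⁿ ≥ 99 ÷ (511/3090) = 305910/511.
1.7¹² ≈582.622 falls short of 305910/511 but 1.7¹³ ≈990.458 reaches it, so n = 13.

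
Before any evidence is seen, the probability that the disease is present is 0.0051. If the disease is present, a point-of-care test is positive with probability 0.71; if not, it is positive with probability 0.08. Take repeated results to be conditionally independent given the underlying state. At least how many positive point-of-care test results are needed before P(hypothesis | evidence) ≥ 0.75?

Prior odds: 0.0051 ÷ 0.9949 = 51/9949.
Likelihood ratio of a positive = 0.71/0.08 = 8.875.
Target odds: 0.75 ÷ 0.25 = 3.
Need (51/9949) × 8.875ⁿ ≥ 3, i.e. 8.875ⁿ ≥ 9949/17.
8.875² = 78.765625 falls short of 9949/17 but 8.875³ = 357911/512 reaches it, so n = 3.

3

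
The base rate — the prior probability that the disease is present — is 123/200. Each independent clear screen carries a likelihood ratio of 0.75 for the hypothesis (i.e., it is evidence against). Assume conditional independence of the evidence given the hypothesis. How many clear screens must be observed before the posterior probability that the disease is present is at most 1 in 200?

21

Prior odds: 0.615 ÷ 0.385 = 123/77.
Likelihood ratio per clear screen = 0.75.
Target posterior odds = 0.005/0.995 = 1/199.
Need (123/77) × 0.75ⁿ ≤ 1/199, i.e. 0.75ⁿ ≤ 77/24477.
0.75²⁰ ≈0.00317121 is still above 77/24477 but 0.75²¹ ≈0.00237841 is at or below it, so n = 21.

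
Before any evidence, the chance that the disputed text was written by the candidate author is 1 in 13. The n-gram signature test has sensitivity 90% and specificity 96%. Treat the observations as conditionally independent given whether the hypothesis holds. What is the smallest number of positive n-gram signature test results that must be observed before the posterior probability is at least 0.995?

3

Prior odds = (1/13)/(12/13) = 1/12.
False-positive rate = 1 − 0.96 = 0.04; likelihood ratio of a positive = 0.9/0.04 = 22.5.
Target odds: 0.995 ÷ 0.005 = 199.
Need (1/12) × 22.5ⁿ ≥ 199, i.e. 22.5ⁿ ≥ 2388.
22.5² = 506.25 falls short of 2388 but 22.5³ = 11390.625 reaches it, so n = 3.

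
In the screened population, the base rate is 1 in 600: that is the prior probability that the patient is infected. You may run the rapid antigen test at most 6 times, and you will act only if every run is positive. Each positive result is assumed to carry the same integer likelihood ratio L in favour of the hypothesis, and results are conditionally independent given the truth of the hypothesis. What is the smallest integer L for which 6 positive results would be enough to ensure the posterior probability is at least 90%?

Prior odds = (1/600)/(599/600) = 1/599.
Target odds = 0.9/0.1 = 9.
Need L⁶ ≥ 9 ÷ (1/599) = 5391.
4⁶ = 4096 < 5391 ≤ 15625 = 5⁶, so L = 5.

5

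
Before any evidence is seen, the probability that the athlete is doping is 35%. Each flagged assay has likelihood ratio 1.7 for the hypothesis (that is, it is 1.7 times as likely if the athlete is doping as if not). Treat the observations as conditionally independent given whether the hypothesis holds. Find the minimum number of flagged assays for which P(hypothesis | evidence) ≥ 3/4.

4

Prior odds = 0.35/0.65 = 7/13.
Likelihood ratio per flagged assay = 1.7.
Target posterior odds = 0.75/0.25 = 3.
Require 1.7ⁿ ≥ 3 ÷ (7/13) = 39/7.
1.7³ = 4.913 falls short of 39/7 but 1.7⁴ = 8.3521 reaches it, so n = 4.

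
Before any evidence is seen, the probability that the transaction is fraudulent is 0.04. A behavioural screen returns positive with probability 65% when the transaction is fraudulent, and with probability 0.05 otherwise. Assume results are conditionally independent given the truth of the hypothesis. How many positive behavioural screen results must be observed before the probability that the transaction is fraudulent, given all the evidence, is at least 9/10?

Prior odds = 0.04/0.96 = 1/24.
Likelihood ratio of a positive result = 0.65/0.05 = 13.
Target posterior odds = 0.9/0.1 = 9.
Need (1/24) × 13ⁿ ≥ 9, i.e. 13ⁿ ≥ 216.
13² = 169 falls short of 216 but 13³ = 2197 reaches it, so n = 3.

3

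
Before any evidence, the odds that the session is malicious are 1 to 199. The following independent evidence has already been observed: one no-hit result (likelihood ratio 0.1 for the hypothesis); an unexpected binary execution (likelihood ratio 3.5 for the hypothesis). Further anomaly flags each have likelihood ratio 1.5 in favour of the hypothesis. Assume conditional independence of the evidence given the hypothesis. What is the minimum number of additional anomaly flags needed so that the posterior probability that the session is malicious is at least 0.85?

20

Prior odds = 1/199.
Combined Bayes factor of the evidence already in hand = 0.1 × 3.5 = 0.35.
Odds after that evidence = (1/199) × 0.35 = 7/3980.
Target odds = 0.85/0.15 = 17/3.
Need 1.5ⁿ ≥ 17/3 ÷ (7/3980) = 67660/21.
1.5¹⁹ ≈2216.84 falls short of 67660/21 but 1.5²⁰ ≈3325.26 reaches it, so n = 20.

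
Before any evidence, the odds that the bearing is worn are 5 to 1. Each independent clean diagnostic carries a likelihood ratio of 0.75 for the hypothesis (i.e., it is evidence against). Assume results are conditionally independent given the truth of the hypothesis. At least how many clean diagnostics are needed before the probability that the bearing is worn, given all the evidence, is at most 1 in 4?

10

Prior odds = 5.
Likelihood ratio per clean diagnostic = 0.75.
Target odds: 0.25 ÷ 0.75 = 1/3.
Need 5 × 0.75ⁿ ≤ 1/3, i.e. 0.75ⁿ ≤ 1/15.
0.75⁹ = 19683/262144 is still above 1/15 but 0.75¹⁰ = 59049/1048576 is at or below it, so n = 10.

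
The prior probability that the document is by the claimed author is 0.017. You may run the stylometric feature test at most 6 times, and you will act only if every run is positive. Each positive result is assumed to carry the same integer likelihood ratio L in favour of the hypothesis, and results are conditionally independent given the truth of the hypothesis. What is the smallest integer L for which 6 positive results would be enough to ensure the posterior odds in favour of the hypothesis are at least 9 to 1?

Prior odds = 0.017/0.983 = 17/983.
Target odds = 9.
Need L⁶ ≥ 9 ÷ (17/983) = 8847/17.
2⁶ = 64 < 8847/17 ≤ 729 = 3⁶, so L = 3.

3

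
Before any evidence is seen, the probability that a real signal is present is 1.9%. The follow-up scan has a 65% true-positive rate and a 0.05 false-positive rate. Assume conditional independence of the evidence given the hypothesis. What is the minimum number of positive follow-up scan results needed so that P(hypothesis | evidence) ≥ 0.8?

3

Prior odds: 0.019 ÷ 0.981 = 19/981.
Likelihood ratio of a positive result = 0.65/0.05 = 13.
Target posterior odds = 0.8/0.2 = 4.
Require 13ⁿ ≥ 4 ÷ (19/981) = 3924/19.
13² = 169 falls short of 3924/19 but 13³ = 2197 reaches it, so n = 3.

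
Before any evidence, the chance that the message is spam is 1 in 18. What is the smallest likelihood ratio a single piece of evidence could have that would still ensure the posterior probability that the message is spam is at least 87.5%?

Prior odds = (1/18)/(17/18) = 1/17.
Target odds = 0.875/0.125 = 7.
Required Bayes factor = 7 ÷ (1/17) = 119.

119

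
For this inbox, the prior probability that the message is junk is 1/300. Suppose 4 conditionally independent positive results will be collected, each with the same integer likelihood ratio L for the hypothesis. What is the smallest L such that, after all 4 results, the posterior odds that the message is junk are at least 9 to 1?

Prior odds = (1/300)/(299/300) = 1/299.
Target odds = 9.
Need L⁴ ≥ 9 ÷ (1/299) = 2691.
7⁴ = 2401 < 2691 ≤ 4096 = 8⁴, so L = 8.

8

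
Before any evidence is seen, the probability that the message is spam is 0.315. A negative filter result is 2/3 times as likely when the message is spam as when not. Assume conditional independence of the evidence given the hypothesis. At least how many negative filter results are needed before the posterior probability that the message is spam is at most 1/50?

Prior odds = 0.315/0.685 = 63/137.
Likelihood ratio per negative filter result = 2/3.
Target posterior odds = 0.02/0.98 = 1/49.
Need (63/137) × (2/3)ⁿ ≤ 1/49, i.e. (2/3)ⁿ ≤ 137/3087.
(2/3)⁷ = 128/2187 is still above 137/3087 but (2/3)⁸ = 256/6561 is at or below it, so n = 8.

8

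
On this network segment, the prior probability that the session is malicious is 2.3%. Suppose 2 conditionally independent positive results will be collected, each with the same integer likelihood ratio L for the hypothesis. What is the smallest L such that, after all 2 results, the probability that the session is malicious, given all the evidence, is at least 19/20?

Prior odds = 0.023/0.977 = 23/977.
Target odds = 0.95/0.05 = 19.
Need L² ≥ 19 ÷ (23/977) = 18563/23.
28² = 784 < 18563/23 ≤ 841 = 29², so L = 29.

29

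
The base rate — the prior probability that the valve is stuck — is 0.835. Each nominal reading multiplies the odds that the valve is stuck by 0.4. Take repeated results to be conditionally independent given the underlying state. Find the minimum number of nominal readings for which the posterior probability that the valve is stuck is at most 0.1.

5

Prior odds = 0.835/0.165 = 167/33.
Likelihood ratio per nominal reading = 0.4.
Target odds: 0.1 ÷ 0.9 = 1/9.
Need (167/33) × 0.4ⁿ ≤ 1/9, i.e. 0.4ⁿ ≤ 11/501.
0.4⁴ = 0.0256 is still above 11/501 but 0.4⁵ = 0.01024 is at or below it, so n = 5.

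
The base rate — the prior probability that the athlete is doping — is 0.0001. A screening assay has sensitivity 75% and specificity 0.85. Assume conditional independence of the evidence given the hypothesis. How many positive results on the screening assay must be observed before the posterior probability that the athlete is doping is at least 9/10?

Prior odds: 0.0001 ÷ 0.9999 = 1/9999.
False-positive rate = 1 − 0.85 = 0.15; likelihood ratio of a positive = 0.75/0.15 = 5.
Target posterior odds = 0.9/0.1 = 9.
Need (1/9999) × 5ⁿ ≥ 9, i.e. 5ⁿ ≥ 89991.
5⁷ = 78125 falls short of 89991 but 5⁸ = 390625 reaches it, so n = 8.

8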